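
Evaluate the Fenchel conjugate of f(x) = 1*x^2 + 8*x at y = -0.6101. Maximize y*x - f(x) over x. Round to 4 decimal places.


f*(y) = sup_x {y*x - a*x^2 - b*x} = sup_x {(y-b)*x - a*x^2}
FOC: (y - b) - 2a*x = 0 => x* = (y - b)/(2a)
x* = (-0.6101 - 8)/(2*1) = -4.3051
f*(-0.6101) = (y-b)^2/(4a) = (-0.6101 - 8)^2/(4*1)
= 74.1338/4 = 18.5335


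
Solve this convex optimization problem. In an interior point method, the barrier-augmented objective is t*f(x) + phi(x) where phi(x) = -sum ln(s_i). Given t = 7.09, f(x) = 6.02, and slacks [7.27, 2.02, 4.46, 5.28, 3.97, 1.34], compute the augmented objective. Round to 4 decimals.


Step 1: Compute log-barrier.
ln values: [1.9838, 0.7031, 1.4951, 1.6639, 1.3788, 0.2927]
phi = -(1.9838 + 0.7031 + 1.4951 + 1.6639 + 1.3788 + 0.2927) = -7.5174
Step 2: Compute augmented objective.
t*f(x) = 7.09*6.02 = 42.6818
Total = 42.6818 - 7.5174 = 35.1644


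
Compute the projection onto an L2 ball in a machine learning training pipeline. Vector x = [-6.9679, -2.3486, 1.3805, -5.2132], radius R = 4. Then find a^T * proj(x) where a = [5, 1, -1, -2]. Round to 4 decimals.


Step 1: Compute ||x|| (intermediates to 6 decimals).
||x|| = sqrt((-6.9679)^2 + (-2.3486)^2 + 1.3805^2 + (-5.2132)^2) = 9.118705
Step 2: Project.
Since ||x|| > R, scale = R/||x|| = 4/9.118705 = 0.438659, proj(x) = scale * x
proj(x) = [-3.056532, -1.030235, 0.605569, -2.286817]
Step 3: Dot product.
a^T * proj(x) = 5*(-3.056532) + 1*(-1.030235) - 1*0.605569 - 2*(-2.286817) = -12.3448


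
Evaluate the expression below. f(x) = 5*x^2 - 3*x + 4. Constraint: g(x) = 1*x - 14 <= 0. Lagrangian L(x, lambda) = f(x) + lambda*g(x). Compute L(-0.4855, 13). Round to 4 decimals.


Step 1: Evaluate f(x).
f(-0.4855) = 5*(-0.4855)^2 - 3*(-0.4855) + 4 = 6.6351
Step 2: Evaluate g(x).
g(-0.4855) = 1*-0.4855 - 14 = -14.4855
Step 3: Compute Lagrangian.
L = 6.6351 + 13*-14.4855 = -181.6764


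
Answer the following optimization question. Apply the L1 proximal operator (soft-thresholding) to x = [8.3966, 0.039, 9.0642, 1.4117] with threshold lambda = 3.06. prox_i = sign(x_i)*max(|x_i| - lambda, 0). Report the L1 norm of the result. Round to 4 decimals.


Soft-thresholding with lambda = 3.06:
prox(8.3966) = sign(8.3966)*max(|8.3966| - 3.06, 0) = 5.3366
prox(0.039) = sign(0.039)*max(|0.039| - 3.06, 0) = 0.0
prox(9.0642) = sign(9.0642)*max(|9.0642| - 3.06, 0) = 6.0042
prox(1.4117) = sign(1.4117)*max(|1.4117| - 3.06, 0) = 0.0
prox(x) = [5.3366, 0.0, 6.0042, 0.0]
||prox(x)||_1 = 5.3366 + 0.0 + 6.0042 + 0.0 = 11.3408


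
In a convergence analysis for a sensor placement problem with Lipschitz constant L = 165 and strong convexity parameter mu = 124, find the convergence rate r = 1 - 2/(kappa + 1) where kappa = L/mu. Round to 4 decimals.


Step 1: Compute the condition number.
kappa = L/mu = 165/124 = 1.3306
Step 2: Compute the convergence rate.
r = 1 - 2/(kappa + 1) = 1 - 2*mu/(L + mu) = (L - mu)/(L + mu) = 41/289 = 0.1419


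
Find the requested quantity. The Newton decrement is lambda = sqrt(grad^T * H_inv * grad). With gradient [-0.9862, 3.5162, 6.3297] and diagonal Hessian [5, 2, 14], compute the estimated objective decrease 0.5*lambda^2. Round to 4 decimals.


Step 1: H is diagonal, so H^(-1) * g = [-0.1972, 1.7581, 0.4521].
Step 2: g^T H^(-1) g = sum_i g_i^2 / H_ii
  = (-0.9862)^2/5 + (3.5162)^2/2 + (6.3297)^2/14
  = 0.1945 + 6.1818 + 2.8618 = 9.2381
Step 3: Objective decrease = 0.5 * g^T H^(-1) g = 4.6191


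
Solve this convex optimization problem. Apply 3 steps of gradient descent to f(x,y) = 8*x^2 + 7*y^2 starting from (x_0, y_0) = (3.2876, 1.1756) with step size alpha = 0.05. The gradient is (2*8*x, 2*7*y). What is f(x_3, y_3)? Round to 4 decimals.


Gradient descent on f(x,y) = 8*x^2 + 7*y^2.
Starting point: (3.2876, 1.1756), alpha = 0.05
Step 1: grad_x = 2*8*3.2876 = 52.6016, grad_y = 2*7*1.1756 = 16.4584
  x_1 = 3.2876 - 0.05*52.6016 = 0.6575
  y_1 = 1.1756 - 0.05*16.4584 = 0.3527
Step 2: grad_x = 2*8*0.6575 = 10.5203, grad_y = 2*7*0.3527 = 4.9375
  x_2 = 0.6575 - 0.05*10.5203 = 0.1315
  y_2 = 0.3527 - 0.05*4.9375 = 0.1058
Step 3: grad_x = 2*8*0.1315 = 2.1041, grad_y = 2*7*0.1058 = 1.4813
  x_3 = 0.1315 - 0.05*2.1041 = 0.0263
  y_3 = 0.1058 - 0.05*1.4813 = 0.0317
f(0.0263, 0.0317) = 8*0.0263^2 + 7*0.0317^2 = 0.0126


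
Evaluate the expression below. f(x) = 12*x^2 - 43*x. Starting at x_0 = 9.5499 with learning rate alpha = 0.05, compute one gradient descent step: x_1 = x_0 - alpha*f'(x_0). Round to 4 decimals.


We compute the gradient at x_0 and apply the update.
f'(x) = 24*x - 43
f'(9.5499) = 24*9.5499 - 43 = 186.1976
x_1 = 9.5499 - 0.05*186.1976 = 0.24


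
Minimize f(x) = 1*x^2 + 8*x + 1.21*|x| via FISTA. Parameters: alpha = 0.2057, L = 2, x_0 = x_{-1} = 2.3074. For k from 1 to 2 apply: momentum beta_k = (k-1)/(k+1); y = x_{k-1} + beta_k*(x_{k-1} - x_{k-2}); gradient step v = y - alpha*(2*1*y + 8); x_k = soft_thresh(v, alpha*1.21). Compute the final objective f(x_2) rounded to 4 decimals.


FISTA on f(x) = 1*x^2 + 8*x + 1.21*|x|
L = 2, alpha = 0.2057
Iteration 1: beta = 0.0, y = 2.3074 + 0.0*(2.3074 - 2.3074) = 2.3074
  grad(y) = 12.6148, v = y - alpha*grad = -0.2875
  prox(v) = soft_thresh(-0.2875, 0.2489) = -0.0386
Iteration 2: beta = 0.3333, y = -0.0386 + 0.3333*(-0.0386 - 2.3074) = -0.8206
  grad(y) = 6.3589, v = y - alpha*grad = -2.1286
  prox(v) = soft_thresh(-2.1286, 0.2489) = -1.8797
f(x_2) = 1*(-1.8797)^2 + 8*(-1.8797) + 1.21*|-1.8797| = -9.2298


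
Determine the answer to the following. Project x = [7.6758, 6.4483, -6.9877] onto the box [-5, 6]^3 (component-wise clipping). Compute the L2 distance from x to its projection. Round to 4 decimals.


Project each component onto [-5, 6].
clip(7.6758) = 6.0, clip(6.4483) = 6.0, clip(-6.9877) = -5.0
Projection = [6.0, 6.0, -5.0]
Squared diffs: [2.8083, 0.201, 3.951]
Distance = sqrt(6.9603) = 2.6382


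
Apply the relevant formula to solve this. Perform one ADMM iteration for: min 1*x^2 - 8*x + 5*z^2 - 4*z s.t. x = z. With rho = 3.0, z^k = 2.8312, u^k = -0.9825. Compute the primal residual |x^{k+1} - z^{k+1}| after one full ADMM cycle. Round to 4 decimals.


ADMM iteration with rho = 3.0, z^k = 2.8312, u^k = -0.9825
Step 1: x-update.
Minimize 1*x^2 - 8*x + (3.0/2)*(x - 2.8312 - 0.9825)^2
FOC: (2*1 + 3.0)*x = 8 + 3.0*(2.8312 + 0.9825)
x^{k+1} = 3.8882
Step 2: z-update.
Minimize 5*z^2 - 4*z + (3.0/2)*(3.8882 - z - 0.9825)^2
FOC: (2*5 + 3.0)*z = 4 + 3.0*(3.8882 - 0.9825)
z^{k+1} = 0.9782
Step 3: u-update.
u^{k+1} = -0.9825 + 3.8882 - 0.9782 = 1.9275
Step 4: Primal residual = |3.8882 - 0.9782| = 2.91


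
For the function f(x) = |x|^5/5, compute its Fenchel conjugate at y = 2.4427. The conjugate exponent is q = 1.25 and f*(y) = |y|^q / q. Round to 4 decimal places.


The conjugate exponent q satisfies 1/p + 1/q = 1.
p = 5, so q = 5/(5 - 1) = 1.25
|y|^q = 2.4427^1.25 = 3.0538
f*(2.4427) = 3.0538 / 1.25 = 2.443


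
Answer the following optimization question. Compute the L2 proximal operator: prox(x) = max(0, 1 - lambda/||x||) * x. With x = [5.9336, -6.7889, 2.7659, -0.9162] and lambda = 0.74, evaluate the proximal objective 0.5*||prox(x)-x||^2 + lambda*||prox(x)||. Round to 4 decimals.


Step 1: Compute ||x||.
||x|| = 9.4756
Step 2: Compute scaling factor.
scale = max(0, 1 - 0.74/9.4756) = 0.9219
Step 3: prox(x) = [5.4702, -6.2587, 2.5499, -0.8446]
||prox(x)|| = 8.7356
Step 4: Proximal objective.
0.5*||prox-x||^2 = 0.2738
lambda*||prox|| = 6.4643
Total = 6.7381


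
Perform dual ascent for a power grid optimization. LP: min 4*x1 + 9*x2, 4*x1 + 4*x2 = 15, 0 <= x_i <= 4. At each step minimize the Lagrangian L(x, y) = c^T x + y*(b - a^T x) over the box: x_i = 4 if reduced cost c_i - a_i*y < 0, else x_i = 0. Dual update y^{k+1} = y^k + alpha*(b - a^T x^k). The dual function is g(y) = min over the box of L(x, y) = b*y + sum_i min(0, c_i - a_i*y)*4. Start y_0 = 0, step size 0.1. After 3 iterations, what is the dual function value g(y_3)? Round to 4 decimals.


Dual ascent for LP: min 4*x1 + 9*x2, 4*x1 + 4*x2 = 15, 0 <= x_i <= 4
Step 1: y^k = 0.0, reduced costs: (4.0, 9.0)
  x^k = (0.0, 0.0), subgradient = b - a^T x = 15.0
  y^{k+1} = 0.0 + 0.1*15.0 = 1.5
Step 2: y^k = 1.5, reduced costs: (-2.0, 3.0)
  x^k = (4.0, 0.0), subgradient = b - a^T x = -1.0
  y^{k+1} = 1.5 + 0.1*-1.0 = 1.4
Step 3: y^k = 1.4, reduced costs: (-1.6, 3.4)
  x^k = (4.0, 0.0), subgradient = b - a^T x = -1.0
  y^{k+1} = 1.4 + 0.1*-1.0 = 1.3
Dual objective at y_3 = 1.3: reduced costs (-1.2, 3.8), box minimizer x = (4.0, 0.0)
g(y_3) = b*y + (c1 - a1*y)*x1 + (c2 - a2*y)*x2 = 15*1.3 + (-1.2)*4.0 + 3.8*0.0 = 19.5 - 4.8 + 0.0 = 14.7


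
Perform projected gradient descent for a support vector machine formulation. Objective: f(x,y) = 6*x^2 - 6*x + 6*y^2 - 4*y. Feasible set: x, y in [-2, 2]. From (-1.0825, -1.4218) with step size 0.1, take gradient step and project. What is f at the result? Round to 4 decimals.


Step 1: Compute gradient at (-1.0825, -1.4218).
grad_x = 2*6*-1.0825 - 6 = -18.99
grad_y = 2*6*-1.4218 - 4 = -21.0616
Step 2: Gradient step.
x_raw = -1.0825 - 0.1*-18.99 = 0.8165
y_raw = -1.4218 - 0.1*-21.0616 = 0.6844
Step 3: Project onto [-2, 2].
x_proj = clip(0.8165) = 0.8165
y_proj = clip(0.6844) = 0.6844
Step 4: Evaluate f.
f(0.8165, 0.6844) = -0.8263


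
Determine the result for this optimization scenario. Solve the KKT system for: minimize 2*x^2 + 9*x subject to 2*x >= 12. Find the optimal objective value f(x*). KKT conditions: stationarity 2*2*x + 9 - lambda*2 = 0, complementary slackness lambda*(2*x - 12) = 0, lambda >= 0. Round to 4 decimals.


Step 1: Try lambda = 0 (constraint inactive).
x_unc = -9/(2*2) = -2.25
Check: 2*-2.25 = -4.5 < 12 -- violated!
Step 2: Constraint must be active: 2*x = 12
x* = 12/2 = 6.0
lambda = (2*2*6.0 + 9)/2 = 16.5
Step 3: Compute optimal value.
f(x*) = 2*6.0^2 + 9*6.0 = 126.0


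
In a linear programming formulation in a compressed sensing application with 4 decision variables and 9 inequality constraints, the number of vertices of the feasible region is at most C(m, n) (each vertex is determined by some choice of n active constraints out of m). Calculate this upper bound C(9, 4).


Each vertex corresponds to some choice of n active constraints out of m, so the number of vertices is at most C(m, n) = m! / (n!(m-n)!).
m = 9, n = 4
Numerator: 9 * 8 * 7 * 6
Denominator: 4! = 24
C(9, 4) = 126


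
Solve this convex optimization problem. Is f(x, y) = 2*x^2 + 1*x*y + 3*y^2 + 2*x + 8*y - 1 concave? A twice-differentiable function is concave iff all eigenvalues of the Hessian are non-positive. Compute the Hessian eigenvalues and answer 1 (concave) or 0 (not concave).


The Hessian of f(x,y) = 2*x^2 + 1*x*y + 3*y^2 + 2*x + 8*y - 1 is:
H = [[4, 1], [1, 6]]
Trace = 4 + 6 = 10
Determinant = 4*6 - (1)^2 = 23
Discriminant = (10)^2 - 4*23 = 8.0
Eigenvalues: lambda_1 = 3.5858, lambda_2 = 6.4142
The function is not concave.

0


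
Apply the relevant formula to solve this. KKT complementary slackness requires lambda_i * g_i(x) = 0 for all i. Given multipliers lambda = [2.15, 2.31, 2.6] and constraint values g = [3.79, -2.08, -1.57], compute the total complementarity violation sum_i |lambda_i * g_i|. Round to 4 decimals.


KKT complementary slackness check:
lambda_1 * g_1 = 2.15 * 3.79 = 8.1485
lambda_2 * g_2 = 2.31 * -2.08 = -4.8048
lambda_3 * g_3 = 2.6 * -1.57 = -4.082
Total violation = 8.1485 + 4.8048 + 4.082 = 17.0353


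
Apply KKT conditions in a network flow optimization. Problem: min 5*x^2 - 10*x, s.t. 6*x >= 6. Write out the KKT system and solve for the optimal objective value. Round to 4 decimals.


Step 1: Try lambda = 0 (constraint inactive).
Stationarity: 2*5*x - 10 = 0
x* = 10/(2*5) = 1.0
Check constraint: 6*1.0 = 6.0 >= 6 -- satisfied.
Step 2: Compute optimal value.
f(x*) = 5*1.0^2 - 10*1.0 = -5.0


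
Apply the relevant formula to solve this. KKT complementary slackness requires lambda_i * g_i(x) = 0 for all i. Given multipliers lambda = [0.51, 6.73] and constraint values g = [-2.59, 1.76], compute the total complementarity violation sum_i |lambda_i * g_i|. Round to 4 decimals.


KKT complementary slackness check:
lambda_1 * g_1 = 0.51 * -2.59 = -1.3209
lambda_2 * g_2 = 6.73 * 1.76 = 11.8448
Total violation = 1.3209 + 11.8448 = 13.1657


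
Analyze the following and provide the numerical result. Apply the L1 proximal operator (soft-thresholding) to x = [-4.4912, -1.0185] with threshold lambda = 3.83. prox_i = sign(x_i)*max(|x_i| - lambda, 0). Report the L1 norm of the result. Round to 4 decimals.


Soft-thresholding with lambda = 3.83:
prox(-4.4912) = sign(-4.4912)*max(|-4.4912| - 3.83, 0) = -0.6612
prox(-1.0185) = sign(-1.0185)*max(|-1.0185| - 3.83, 0) = 0.0
prox(x) = [-0.6612, 0.0]
||prox(x)||_1 = 0.6612 + 0.0 = 0.6612


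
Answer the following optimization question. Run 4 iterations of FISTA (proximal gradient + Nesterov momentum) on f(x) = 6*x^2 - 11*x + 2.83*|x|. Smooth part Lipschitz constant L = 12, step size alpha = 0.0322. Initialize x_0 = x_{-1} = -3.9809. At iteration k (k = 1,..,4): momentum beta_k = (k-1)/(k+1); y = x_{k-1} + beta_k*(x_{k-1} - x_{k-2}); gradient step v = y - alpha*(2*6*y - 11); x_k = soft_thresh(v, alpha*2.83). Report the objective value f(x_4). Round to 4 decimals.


FISTA on f(x) = 6*x^2 - 11*x + 2.83*|x|
L = 12, alpha = 0.0322
Iteration 1: beta = 0.0, y = -3.9809 + 0.0*(-3.9809 + 3.9809) = -3.9809
  grad(y) = -58.7708, v = y - alpha*grad = -2.0885
  prox(v) = soft_thresh(-2.0885, 0.0911) = -1.9974
Iteration 2: beta = 0.3333, y = -1.9974 + 0.3333*(-1.9974 + 3.9809) = -1.3362
  grad(y) = -27.0341, v = y - alpha*grad = -0.4657
  prox(v) = soft_thresh(-0.4657, 0.0911) = -0.3745
Iteration 3: beta = 0.5, y = -0.3745 + 0.5*(-0.3745 + 1.9974) = 0.4369
  grad(y) = -5.7578, v = y - alpha*grad = 0.6223
  prox(v) = soft_thresh(0.6223, 0.0911) = 0.5311
Iteration 4: beta = 0.6, y = 0.5311 + 0.6*(0.5311 + 0.3745) = 1.0745
  grad(y) = 1.8944, v = y - alpha*grad = 1.0135
  prox(v) = soft_thresh(1.0135, 0.0911) = 0.9224
f(x_4) = 6*0.9224^2 - 11*0.9224 + 2.83*|0.9224| = -2.4311


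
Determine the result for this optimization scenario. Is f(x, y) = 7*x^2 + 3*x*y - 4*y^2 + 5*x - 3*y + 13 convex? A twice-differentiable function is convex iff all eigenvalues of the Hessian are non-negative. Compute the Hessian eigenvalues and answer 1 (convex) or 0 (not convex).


The Hessian of f(x,y) = 7*x^2 + 3*x*y - 4*y^2 + 5*x - 3*y + 13 is:
H = [[14, 3], [3, -8]]
Trace = 14 - 8 = 6
Determinant = 14*-8 - (3)^2 = -121
Discriminant = (6)^2 - 4*-121 = 520.0
Eigenvalues: lambda_1 = -8.4018, lambda_2 = 14.4018
The function is not convex.

0


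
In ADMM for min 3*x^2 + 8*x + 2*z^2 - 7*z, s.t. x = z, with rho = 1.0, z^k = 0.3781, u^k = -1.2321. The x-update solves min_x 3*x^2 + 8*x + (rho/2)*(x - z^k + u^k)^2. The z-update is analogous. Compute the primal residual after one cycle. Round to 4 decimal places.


ADMM iteration with rho = 1.0, z^k = 0.3781, u^k = -1.2321
Step 1: x-update.
Minimize 3*x^2 + 8*x + (1.0/2)*(x - 0.3781 - 1.2321)^2
FOC: (2*3 + 1.0)*x = -8 + 1.0*(0.3781 + 1.2321)
x^{k+1} = -0.9128
Step 2: z-update.
Minimize 2*z^2 - 7*z + (1.0/2)*(-0.9128 - z - 1.2321)^2
FOC: (2*2 + 1.0)*z = 7 + 1.0*(-0.9128 - 1.2321)
z^{k+1} = 0.971
Step 3: u-update.
u^{k+1} = -1.2321 - 0.9128 - 0.971 = -3.1159
Step 4: Primal residual = |-0.9128 - 0.971| = 1.8838


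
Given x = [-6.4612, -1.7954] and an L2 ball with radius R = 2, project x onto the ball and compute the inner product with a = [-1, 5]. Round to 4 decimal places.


Step 1: Compute ||x|| (intermediates to 6 decimals).
||x|| = sqrt((-6.4612)^2 + (-1.7954)^2) = 6.70601
Step 2: Project.
Since ||x|| > R, scale = R/||x|| = 2/6.70601 = 0.29824, proj(x) = scale * x
proj(x) = [-1.926988, -0.53546]
Step 3: Dot product.
a^T * proj(x) = -1*(-1.926988) + 5*(-0.53546) = -0.7503


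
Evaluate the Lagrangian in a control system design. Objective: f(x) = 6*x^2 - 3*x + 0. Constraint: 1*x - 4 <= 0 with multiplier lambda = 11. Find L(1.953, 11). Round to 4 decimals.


Step 1: Evaluate f(x).
f(1.953) = 6*1.953^2 - 3*1.953 + 0 = 17.0263
Step 2: Evaluate g(x).
g(1.953) = 1*1.953 - 4 = -2.047
Step 3: Compute Lagrangian.
L = 17.0263 + 11*-2.047 = -5.4907


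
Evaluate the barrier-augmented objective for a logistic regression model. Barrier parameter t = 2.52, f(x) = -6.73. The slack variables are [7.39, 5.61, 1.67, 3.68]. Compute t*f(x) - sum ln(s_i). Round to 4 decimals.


Step 1: Compute log-barrier.
ln values: [2.0001, 1.7246, 0.5128, 1.3029]
phi = -(2.0001 + 1.7246 + 0.5128 + 1.3029) = -5.5404
Step 2: Compute augmented objective.
t*f(x) = 2.52*-6.73 = -16.9596
Total = -16.9596 - 5.5404 = -22.5


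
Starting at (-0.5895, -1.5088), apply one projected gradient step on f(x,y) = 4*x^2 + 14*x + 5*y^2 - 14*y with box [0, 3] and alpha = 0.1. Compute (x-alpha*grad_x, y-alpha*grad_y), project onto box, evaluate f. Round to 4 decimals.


Step 1: Compute gradient at (-0.5895, -1.5088).
grad_x = 2*4*-0.5895 + 14 = 9.284
grad_y = 2*5*-1.5088 - 14 = -29.088
Step 2: Gradient step.
x_raw = -0.5895 - 0.1*9.284 = -1.5179
y_raw = -1.5088 - 0.1*-29.088 = 1.4
Step 3: Project onto [0, 3].
x_proj = clip(-1.5179) = 0.0
y_proj = clip(1.4) = 1.4
Step 4: Evaluate f.
f(0.0, 1.4) = -9.8


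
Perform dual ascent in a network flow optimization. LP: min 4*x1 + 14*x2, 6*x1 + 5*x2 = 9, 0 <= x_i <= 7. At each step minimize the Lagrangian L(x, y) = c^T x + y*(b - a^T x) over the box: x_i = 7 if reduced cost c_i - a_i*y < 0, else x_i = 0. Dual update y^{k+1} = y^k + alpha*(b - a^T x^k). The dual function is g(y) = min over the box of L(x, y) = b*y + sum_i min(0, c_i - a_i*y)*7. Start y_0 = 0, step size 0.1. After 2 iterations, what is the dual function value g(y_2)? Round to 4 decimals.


Dual ascent for LP: min 4*x1 + 14*x2, 6*x1 + 5*x2 = 9, 0 <= x_i <= 7
Step 1: y^k = 0.0, reduced costs: (4.0, 14.0)
  x^k = (0.0, 0.0), subgradient = b - a^T x = 9.0
  y^{k+1} = 0.0 + 0.1*9.0 = 0.9
Step 2: y^k = 0.9, reduced costs: (-1.4, 9.5)
  x^k = (7.0, 0.0), subgradient = b - a^T x = -33.0
  y^{k+1} = 0.9 + 0.1*-33.0 = -2.4
Dual objective at y_2 = -2.4: reduced costs (18.4, 26.0), box minimizer x = (0.0, 0.0)
g(y_2) = b*y + (c1 - a1*y)*x1 + (c2 - a2*y)*x2 = 9*(-2.4) + 18.4*0.0 + 26.0*0.0 = -21.6 + 0.0 + 0.0 = -21.6


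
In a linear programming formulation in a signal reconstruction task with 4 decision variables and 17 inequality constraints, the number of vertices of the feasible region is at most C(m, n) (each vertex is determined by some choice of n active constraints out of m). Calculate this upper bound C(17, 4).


Each vertex corresponds to some choice of n active constraints out of m, so the number of vertices is at most C(m, n) = m! / (n!(m-n)!).
m = 17, n = 4
Numerator: 17 * 16 * 15 * 14
Denominator: 4! = 24
C(17, 4) = 2380


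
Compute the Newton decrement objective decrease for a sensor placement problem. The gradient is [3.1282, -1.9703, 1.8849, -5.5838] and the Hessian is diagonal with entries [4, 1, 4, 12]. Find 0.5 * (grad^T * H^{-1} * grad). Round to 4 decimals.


Step 1: H is diagonal, so H^(-1) * g = [0.7821, -1.9703, 0.4712, -0.4653].
Step 2: g^T H^(-1) g = sum_i g_i^2 / H_ii
  = (3.1282)^2/4 + (-1.9703)^2/1 + (1.8849)^2/4 + (-5.5838)^2/12
  = 2.4464 + 3.8821 + 0.8882 + 2.5982 = 9.8149
Step 3: Objective decrease = 0.5 * g^T H^(-1) g = 4.9075


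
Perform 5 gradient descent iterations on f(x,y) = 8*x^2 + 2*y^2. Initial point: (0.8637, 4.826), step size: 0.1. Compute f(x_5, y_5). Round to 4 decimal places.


Gradient descent on f(x,y) = 8*x^2 + 2*y^2.
Starting point: (0.8637, 4.826), alpha = 0.1
Step 1: grad_x = 2*8*0.8637 = 13.8192, grad_y = 2*2*4.826 = 19.304
  x_1 = 0.8637 - 0.1*13.8192 = -0.5182
  y_1 = 4.826 - 0.1*19.304 = 2.8956
Step 2: grad_x = 2*8*-0.5182 = -8.2915, grad_y = 2*2*2.8956 = 11.5824
  x_2 = -0.5182 - 0.1*-8.2915 = 0.3109
  y_2 = 2.8956 - 0.1*11.5824 = 1.7374
Step 3: grad_x = 2*8*0.3109 = 4.9749, grad_y = 2*2*1.7374 = 6.9494
  x_3 = 0.3109 - 0.1*4.9749 = -0.1866
  y_3 = 1.7374 - 0.1*6.9494 = 1.0424
Step 4: grad_x = 2*8*-0.1866 = -2.9849, grad_y = 2*2*1.0424 = 4.1697
  x_4 = -0.1866 - 0.1*-2.9849 = 0.1119
  y_4 = 1.0424 - 0.1*4.1697 = 0.6254
Step 5: grad_x = 2*8*0.1119 = 1.791, grad_y = 2*2*0.6254 = 2.5018
  x_5 = 0.1119 - 0.1*1.791 = -0.0672
  y_5 = 0.6254 - 0.1*2.5018 = 0.3753
f(-0.0672, 0.3753) = 8*(-0.0672)^2 + 2*0.3753^2 = 0.3177


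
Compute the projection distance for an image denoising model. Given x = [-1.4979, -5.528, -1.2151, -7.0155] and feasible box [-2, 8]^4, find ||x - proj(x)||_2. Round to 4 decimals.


Project each component onto [-2, 8].
clip(-1.4979) = -1.4979, clip(-5.528) = -2.0, clip(-1.2151) = -1.2151, clip(-7.0155) = -2.0
Projection = [-1.4979, -2.0, -1.2151, -2.0]
Squared diffs: [0.0, 12.4468, 0.0, 25.1552]
Distance = sqrt(37.602) = 6.132


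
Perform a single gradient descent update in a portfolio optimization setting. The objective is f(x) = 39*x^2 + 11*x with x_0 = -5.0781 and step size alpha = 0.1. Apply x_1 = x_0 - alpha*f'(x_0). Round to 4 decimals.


We compute the gradient at x_0 and apply the update.
f'(x) = 78*x + 11
f'(-5.0781) = 78*-5.0781 + 11 = -385.0918
x_1 = -5.0781 - 0.1*-385.0918 = 33.4311


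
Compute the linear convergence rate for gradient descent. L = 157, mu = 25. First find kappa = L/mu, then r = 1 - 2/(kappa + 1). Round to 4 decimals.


Step 1: Compute the condition number.
kappa = L/mu = 157/25 = 6.28
Step 2: Compute the convergence rate.
r = 1 - 2/(kappa + 1) = 1 - 2*mu/(L + mu) = (L - mu)/(L + mu) = 132/182 = 0.7253


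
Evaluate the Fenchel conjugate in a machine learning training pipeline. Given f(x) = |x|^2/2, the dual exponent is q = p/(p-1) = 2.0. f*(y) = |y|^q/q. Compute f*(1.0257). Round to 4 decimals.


The conjugate exponent q satisfies 1/p + 1/q = 1.
p = 2, so q = 2/(2 - 1) = 2.0
|y|^q = 1.0257^2.0 = 1.0521
f*(1.0257) = 1.0521 / 2.0 = 0.526


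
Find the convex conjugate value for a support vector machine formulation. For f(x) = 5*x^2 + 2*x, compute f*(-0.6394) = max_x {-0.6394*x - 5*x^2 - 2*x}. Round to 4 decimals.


f*(y) = sup_x {y*x - a*x^2 - b*x} = sup_x {(y-b)*x - a*x^2}
FOC: (y - b) - 2a*x = 0 => x* = (y - b)/(2a)
x* = (-0.6394 - 2)/(2*5) = -0.2639
f*(-0.6394) = (y-b)^2/(4a) = (-0.6394 - 2)^2/(4*5)
= 6.9664/20 = 0.3483


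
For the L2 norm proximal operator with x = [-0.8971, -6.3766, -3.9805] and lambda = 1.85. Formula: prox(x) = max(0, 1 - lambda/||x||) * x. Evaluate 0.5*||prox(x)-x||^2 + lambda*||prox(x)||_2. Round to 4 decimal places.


Step 1: Compute ||x||.
||x|| = 7.5703
Step 2: Compute scaling factor.
scale = max(0, 1 - 1.85/7.5703) = 0.7556
Step 3: prox(x) = [-0.6779, -4.8183, -3.0078]
||prox(x)|| = 5.7203
Step 4: Proximal objective.
0.5*||prox-x||^2 = 1.7113
lambda*||prox|| = 10.5826
Total = 12.2939


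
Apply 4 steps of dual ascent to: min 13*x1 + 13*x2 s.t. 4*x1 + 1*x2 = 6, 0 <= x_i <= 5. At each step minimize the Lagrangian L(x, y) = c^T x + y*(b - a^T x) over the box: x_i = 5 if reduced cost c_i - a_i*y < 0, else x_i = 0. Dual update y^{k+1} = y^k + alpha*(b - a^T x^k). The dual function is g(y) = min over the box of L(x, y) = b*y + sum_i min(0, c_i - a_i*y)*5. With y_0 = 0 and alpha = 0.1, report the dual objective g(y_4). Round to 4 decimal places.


Dual ascent for LP: min 13*x1 + 13*x2, 4*x1 + 1*x2 = 6, 0 <= x_i <= 5
Step 1: y^k = 0.0, reduced costs: (13.0, 13.0)
  x^k = (0.0, 0.0), subgradient = b - a^T x = 6.0
  y^{k+1} = 0.0 + 0.1*6.0 = 0.6
Step 2: y^k = 0.6, reduced costs: (10.6, 12.4)
  x^k = (0.0, 0.0), subgradient = b - a^T x = 6.0
  y^{k+1} = 0.6 + 0.1*6.0 = 1.2
Step 3: y^k = 1.2, reduced costs: (8.2, 11.8)
  x^k = (0.0, 0.0), subgradient = b - a^T x = 6.0
  y^{k+1} = 1.2 + 0.1*6.0 = 1.8
Step 4: y^k = 1.8, reduced costs: (5.8, 11.2)
  x^k = (0.0, 0.0), subgradient = b - a^T x = 6.0
  y^{k+1} = 1.8 + 0.1*6.0 = 2.4
Dual objective at y_4 = 2.4: reduced costs (3.4, 10.6), box minimizer x = (0.0, 0.0)
g(y_4) = b*y + (c1 - a1*y)*x1 + (c2 - a2*y)*x2 = 6*2.4 + 3.4*0.0 + 10.6*0.0 = 14.4 + 0.0 + 0.0 = 14.4


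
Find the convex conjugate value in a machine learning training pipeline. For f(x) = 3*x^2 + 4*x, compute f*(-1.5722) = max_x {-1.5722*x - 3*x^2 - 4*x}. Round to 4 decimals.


f*(y) = sup_x {y*x - a*x^2 - b*x} = sup_x {(y-b)*x - a*x^2}
FOC: (y - b) - 2a*x = 0 => x* = (y - b)/(2a)
x* = (-1.5722 - 4)/(2*3) = -0.9287
f*(-1.5722) = (y-b)^2/(4a) = (-1.5722 - 4)^2/(4*3)
= 31.0494/12 = 2.5875


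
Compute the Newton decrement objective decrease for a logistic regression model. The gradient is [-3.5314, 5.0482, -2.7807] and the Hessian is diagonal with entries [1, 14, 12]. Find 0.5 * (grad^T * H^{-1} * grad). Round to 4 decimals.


Step 1: H is diagonal, so H^(-1) * g = [-3.5314, 0.3606, -0.2317].
Step 2: g^T H^(-1) g = sum_i g_i^2 / H_ii
  = (-3.5314)^2/1 + (5.0482)^2/14 + (-2.7807)^2/12
  = 12.4708 + 1.8203 + 0.6444 = 14.9355
Step 3: Objective decrease = 0.5 * g^T H^(-1) g = 7.4677


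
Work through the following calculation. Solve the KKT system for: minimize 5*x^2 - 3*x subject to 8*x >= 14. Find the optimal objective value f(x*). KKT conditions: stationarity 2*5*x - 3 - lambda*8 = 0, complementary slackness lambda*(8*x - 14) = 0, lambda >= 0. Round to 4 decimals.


Step 1: Try lambda = 0 (constraint inactive).
x_unc = 3/(2*5) = 0.3
Check: 8*0.3 = 2.4 < 14 -- violated!
Step 2: Constraint must be active: 8*x = 14
x* = 14/8 = 1.75
lambda = (2*5*1.75 - 3)/8 = 1.8125
Step 3: Compute optimal value.
f(x*) = 5*1.75^2 - 3*1.75 = 10.0625


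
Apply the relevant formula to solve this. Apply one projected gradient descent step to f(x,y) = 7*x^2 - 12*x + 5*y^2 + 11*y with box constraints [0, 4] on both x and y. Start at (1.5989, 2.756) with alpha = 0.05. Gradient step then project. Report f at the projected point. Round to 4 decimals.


Step 1: Compute gradient at (1.5989, 2.756).
grad_x = 2*7*1.5989 - 12 = 10.3846
grad_y = 2*5*2.756 + 11 = 38.56
Step 2: Gradient step.
x_raw = 1.5989 - 0.05*10.3846 = 1.0797
y_raw = 2.756 - 0.05*38.56 = 0.828
Step 3: Project onto [0, 4].
x_proj = clip(1.0797) = 1.0797
y_proj = clip(0.828) = 0.828
Step 4: Evaluate f.
f(1.0797, 0.828) = 7.7397


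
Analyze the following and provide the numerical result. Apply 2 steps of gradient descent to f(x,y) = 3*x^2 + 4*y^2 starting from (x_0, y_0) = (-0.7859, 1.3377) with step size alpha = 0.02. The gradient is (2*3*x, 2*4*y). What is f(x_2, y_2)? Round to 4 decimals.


Gradient descent on f(x,y) = 3*x^2 + 4*y^2.
Starting point: (-0.7859, 1.3377), alpha = 0.02
Step 1: grad_x = 2*3*-0.7859 = -4.7154, grad_y = 2*4*1.3377 = 10.7016
  x_1 = -0.7859 - 0.02*-4.7154 = -0.6916
  y_1 = 1.3377 - 0.02*10.7016 = 1.1237
Step 2: grad_x = 2*3*-0.6916 = -4.1496, grad_y = 2*4*1.1237 = 8.9893
  x_2 = -0.6916 - 0.02*-4.1496 = -0.6086
  y_2 = 1.1237 - 0.02*8.9893 = 0.9439
f(-0.6086, 0.9439) = 3*(-0.6086)^2 + 4*0.9439^2 = 4.6748


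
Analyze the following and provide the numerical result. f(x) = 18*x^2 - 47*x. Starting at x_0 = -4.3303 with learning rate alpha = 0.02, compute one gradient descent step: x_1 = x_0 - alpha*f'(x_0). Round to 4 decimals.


We compute the gradient at x_0 and apply the update.
f'(x) = 36*x - 47
f'(-4.3303) = 36*-4.3303 - 47 = -202.8908
x_1 = -4.3303 - 0.02*-202.8908 = -0.2725


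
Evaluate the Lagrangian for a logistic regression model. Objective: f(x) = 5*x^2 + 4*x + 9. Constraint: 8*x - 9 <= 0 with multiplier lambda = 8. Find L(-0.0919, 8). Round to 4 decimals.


Step 1: Evaluate f(x).
f(-0.0919) = 5*(-0.0919)^2 + 4*(-0.0919) + 9 = 8.6746
Step 2: Evaluate g(x).
g(-0.0919) = 8*-0.0919 - 9 = -9.7352
Step 3: Compute Lagrangian.
L = 8.6746 + 8*-9.7352 = -69.207


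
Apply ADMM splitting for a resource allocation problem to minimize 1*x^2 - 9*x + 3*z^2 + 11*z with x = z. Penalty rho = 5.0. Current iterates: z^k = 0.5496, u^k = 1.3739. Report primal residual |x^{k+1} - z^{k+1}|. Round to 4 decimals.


ADMM iteration with rho = 5.0, z^k = 0.5496, u^k = 1.3739
Step 1: x-update.
Minimize 1*x^2 - 9*x + (5.0/2)*(x - 0.5496 + 1.3739)^2
FOC: (2*1 + 5.0)*x = 9 + 5.0*(0.5496 - 1.3739)
x^{k+1} = 0.6969
Step 2: z-update.
Minimize 3*z^2 + 11*z + (5.0/2)*(0.6969 - z + 1.3739)^2
FOC: (2*3 + 5.0)*z = -11 + 5.0*(0.6969 + 1.3739)
z^{k+1} = -0.0587
Step 3: u-update.
u^{k+1} = 1.3739 + 0.6969 + 0.0587 = 2.1295
Step 4: Primal residual = |0.6969 + 0.0587| = 0.7556


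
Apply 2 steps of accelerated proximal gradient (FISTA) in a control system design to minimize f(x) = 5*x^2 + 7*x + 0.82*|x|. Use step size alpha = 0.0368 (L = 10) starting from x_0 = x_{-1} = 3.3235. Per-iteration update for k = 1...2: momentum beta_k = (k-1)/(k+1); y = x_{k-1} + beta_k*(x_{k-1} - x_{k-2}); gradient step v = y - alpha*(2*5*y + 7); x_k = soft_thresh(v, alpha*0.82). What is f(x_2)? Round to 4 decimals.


FISTA on f(x) = 5*x^2 + 7*x + 0.82*|x|
L = 10, alpha = 0.0368
Iteration 1: beta = 0.0, y = 3.3235 + 0.0*(3.3235 - 3.3235) = 3.3235
  grad(y) = 40.235, v = y - alpha*grad = 1.8429
  prox(v) = soft_thresh(1.8429, 0.0302) = 1.8127
Iteration 2: beta = 0.3333, y = 1.8127 + 0.3333*(1.8127 - 3.3235) = 1.3091
  grad(y) = 20.0907, v = y - alpha*grad = 0.5697
  prox(v) = soft_thresh(0.5697, 0.0302) = 0.5396
f(x_2) = 5*0.5396^2 + 7*0.5396 + 0.82*|0.5396| = 5.6749


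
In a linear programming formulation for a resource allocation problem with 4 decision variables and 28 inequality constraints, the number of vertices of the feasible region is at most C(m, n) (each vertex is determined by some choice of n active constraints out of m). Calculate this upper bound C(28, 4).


Each vertex corresponds to some choice of n active constraints out of m, so the number of vertices is at most C(m, n) = m! / (n!(m-n)!).
m = 28, n = 4
Numerator: 28 * 27 * 26 * 25
Denominator: 4! = 24
C(28, 4) = 20475


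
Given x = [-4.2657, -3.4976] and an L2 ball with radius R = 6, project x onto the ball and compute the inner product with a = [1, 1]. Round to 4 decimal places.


Step 1: Compute ||x|| (intermediates to 6 decimals).
||x|| = sqrt((-4.2657)^2 + (-3.4976)^2) = 5.516285
Step 2: Project.
Since ||x|| <= R, proj = x (no scaling needed).
proj(x) = [-4.2657, -3.4976]
Step 3: Dot product.
a^T * proj(x) = 1*(-4.2657) + 1*(-3.4976) = -7.7633


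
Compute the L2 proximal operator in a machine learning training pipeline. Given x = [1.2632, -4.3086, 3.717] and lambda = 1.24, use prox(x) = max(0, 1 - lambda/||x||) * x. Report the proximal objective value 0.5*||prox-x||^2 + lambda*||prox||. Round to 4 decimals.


Step 1: Compute ||x||.
||x|| = 5.8289
Step 2: Compute scaling factor.
scale = max(0, 1 - 1.24/5.8289) = 0.7873
Step 3: prox(x) = [0.9945, -3.392, 2.9263]
||prox(x)|| = 4.5889
Step 4: Proximal objective.
0.5*||prox-x||^2 = 0.7688
lambda*||prox|| = 5.6902
Total = 6.459


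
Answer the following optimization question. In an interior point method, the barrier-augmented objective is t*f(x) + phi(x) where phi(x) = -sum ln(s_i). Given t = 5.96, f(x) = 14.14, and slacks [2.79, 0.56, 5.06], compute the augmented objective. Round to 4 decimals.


Step 1: Compute log-barrier.
ln values: [1.026, -0.5798, 1.6214]
phi = -(1.026 - 0.5798 + 1.6214) = -2.0676
Step 2: Compute augmented objective.
t*f(x) = 5.96*14.14 = 84.2744
Total = 84.2744 - 2.0676 = 82.2068


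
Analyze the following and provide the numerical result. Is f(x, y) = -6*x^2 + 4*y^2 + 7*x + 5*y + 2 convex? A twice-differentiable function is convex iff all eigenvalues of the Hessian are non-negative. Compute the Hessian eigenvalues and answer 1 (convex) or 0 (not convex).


The Hessian of f(x,y) = -6*x^2 + 4*y^2 + 7*x + 5*y + 2 is:
H = [[-12, 0], [0, 8]]
Trace = -12 + 8 = -4
Determinant = -12*8 - (0)^2 = -96
Discriminant = (-4)^2 - 4*-96 = 400.0
Eigenvalues: lambda_1 = -12.0, lambda_2 = 8.0
The function is not convex.

0


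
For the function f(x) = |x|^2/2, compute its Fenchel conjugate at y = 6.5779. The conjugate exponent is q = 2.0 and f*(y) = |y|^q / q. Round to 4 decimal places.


The conjugate exponent q satisfies 1/p + 1/q = 1.
p = 2, so q = 2/(2 - 1) = 2.0
|y|^q = 6.5779^2.0 = 43.2688
f*(6.5779) = 43.2688 / 2.0 = 21.6344


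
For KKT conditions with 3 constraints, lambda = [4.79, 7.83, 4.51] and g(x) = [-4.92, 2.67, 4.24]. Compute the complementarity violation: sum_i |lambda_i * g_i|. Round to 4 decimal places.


KKT complementary slackness check:
lambda_1 * g_1 = 4.79 * -4.92 = -23.5668
lambda_2 * g_2 = 7.83 * 2.67 = 20.9061
lambda_3 * g_3 = 4.51 * 4.24 = 19.1224
Total violation = 23.5668 + 20.9061 + 19.1224 = 63.5953


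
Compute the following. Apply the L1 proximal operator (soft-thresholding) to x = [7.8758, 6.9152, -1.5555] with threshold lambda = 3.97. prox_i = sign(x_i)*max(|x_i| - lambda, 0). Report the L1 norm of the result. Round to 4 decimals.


Soft-thresholding with lambda = 3.97:
prox(7.8758) = sign(7.8758)*max(|7.8758| - 3.97, 0) = 3.9058
prox(6.9152) = sign(6.9152)*max(|6.9152| - 3.97, 0) = 2.9452
prox(-1.5555) = sign(-1.5555)*max(|-1.5555| - 3.97, 0) = 0.0
prox(x) = [3.9058, 2.9452, 0.0]
||prox(x)||_1 = 3.9058 + 2.9452 + 0.0 = 6.851


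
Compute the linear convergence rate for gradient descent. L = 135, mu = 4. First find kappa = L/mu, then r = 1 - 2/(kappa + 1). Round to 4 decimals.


Step 1: Compute the condition number.
kappa = L/mu = 135/4 = 33.75
Step 2: Compute the convergence rate.
r = 1 - 2/(kappa + 1) = 1 - 2*mu/(L + mu) = (L - mu)/(L + mu) = 131/139 = 0.9424


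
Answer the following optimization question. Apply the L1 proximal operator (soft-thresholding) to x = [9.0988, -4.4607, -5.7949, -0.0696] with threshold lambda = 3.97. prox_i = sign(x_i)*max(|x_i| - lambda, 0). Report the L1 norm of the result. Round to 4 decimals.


Soft-thresholding with lambda = 3.97:
prox(9.0988) = sign(9.0988)*max(|9.0988| - 3.97, 0) = 5.1288
prox(-4.4607) = sign(-4.4607)*max(|-4.4607| - 3.97, 0) = -0.4907
prox(-5.7949) = sign(-5.7949)*max(|-5.7949| - 3.97, 0) = -1.8249
prox(-0.0696) = sign(-0.0696)*max(|-0.0696| - 3.97, 0) = 0.0
prox(x) = [5.1288, -0.4907, -1.8249, 0.0]
||prox(x)||_1 = 5.1288 + 0.4907 + 1.8249 + 0.0 = 7.4444


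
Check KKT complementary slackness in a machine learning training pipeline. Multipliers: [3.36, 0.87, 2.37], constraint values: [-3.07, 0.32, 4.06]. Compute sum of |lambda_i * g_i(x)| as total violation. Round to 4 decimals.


KKT complementary slackness check:
lambda_1 * g_1 = 3.36 * -3.07 = -10.3152
lambda_2 * g_2 = 0.87 * 0.32 = 0.2784
lambda_3 * g_3 = 2.37 * 4.06 = 9.6222
Total violation = 10.3152 + 0.2784 + 9.6222 = 20.2158


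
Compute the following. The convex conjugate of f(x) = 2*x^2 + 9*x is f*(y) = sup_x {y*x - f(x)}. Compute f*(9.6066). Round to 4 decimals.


f*(y) = sup_x {y*x - a*x^2 - b*x} = sup_x {(y-b)*x - a*x^2}
FOC: (y - b) - 2a*x = 0 => x* = (y - b)/(2a)
x* = (9.6066 - 9)/(2*2) = 0.1517
f*(9.6066) = (y-b)^2/(4a) = (9.6066 - 9)^2/(4*2)
= 0.368/8 = 0.046


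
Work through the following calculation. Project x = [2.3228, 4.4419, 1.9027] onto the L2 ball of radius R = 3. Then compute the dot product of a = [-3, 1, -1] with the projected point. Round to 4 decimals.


Step 1: Compute ||x|| (intermediates to 6 decimals).
||x|| = sqrt(2.3228^2 + 4.4419^2 + 1.9027^2) = 5.361543
Step 2: Project.
Since ||x|| > R, scale = R/||x|| = 3/5.361543 = 0.55954, proj(x) = scale * x
proj(x) = [1.2997, 2.485421, 1.064637]
Step 3: Dot product.
a^T * proj(x) = -3*1.2997 + 1*2.485421 - 1*1.064637 = -2.4783


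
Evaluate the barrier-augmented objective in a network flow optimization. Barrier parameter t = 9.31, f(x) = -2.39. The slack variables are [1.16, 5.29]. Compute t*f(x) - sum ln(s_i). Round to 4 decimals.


Step 1: Compute log-barrier.
ln values: [0.1484, 1.6658]
phi = -(0.1484 + 1.6658) = -1.8142
Step 2: Compute augmented objective.
t*f(x) = 9.31*-2.39 = -22.2509
Total = -22.2509 - 1.8142 = -24.0651


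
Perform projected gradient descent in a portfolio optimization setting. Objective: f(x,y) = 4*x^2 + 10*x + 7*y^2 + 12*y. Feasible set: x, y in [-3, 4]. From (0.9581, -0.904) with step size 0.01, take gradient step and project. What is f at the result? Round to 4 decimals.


Step 1: Compute gradient at (0.9581, -0.904).
grad_x = 2*4*0.9581 + 10 = 17.6648
grad_y = 2*7*-0.904 + 12 = -0.656
Step 2: Gradient step.
x_raw = 0.9581 - 0.01*17.6648 = 0.7815
y_raw = -0.904 - 0.01*-0.656 = -0.8974
Step 3: Project onto [-3, 4].
x_proj = clip(0.7815) = 0.7815
y_proj = clip(-0.8974) = -0.8974
Step 4: Evaluate f.
f(0.7815, -0.8974) = 5.1257


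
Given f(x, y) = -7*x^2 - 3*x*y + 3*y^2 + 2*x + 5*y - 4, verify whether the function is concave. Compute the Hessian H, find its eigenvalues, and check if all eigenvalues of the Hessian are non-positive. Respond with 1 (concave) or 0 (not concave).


The Hessian of f(x,y) = -7*x^2 - 3*x*y + 3*y^2 + 2*x + 5*y - 4 is:
H = [[-14, -3], [-3, 6]]
Trace = -14 + 6 = -8
Determinant = -14*6 - (-3)^2 = -93
Discriminant = (-8)^2 - 4*-93 = 436.0
Eigenvalues: lambda_1 = -14.4403, lambda_2 = 6.4403
The function is not concave.

0


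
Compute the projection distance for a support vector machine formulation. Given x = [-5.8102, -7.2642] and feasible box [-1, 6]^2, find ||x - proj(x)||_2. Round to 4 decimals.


Project each component onto [-1, 6].
clip(-5.8102) = -1.0, clip(-7.2642) = -1.0
Projection = [-1.0, -1.0]
Squared diffs: [23.138, 39.2402]
Distance = sqrt(62.3782) = 7.898


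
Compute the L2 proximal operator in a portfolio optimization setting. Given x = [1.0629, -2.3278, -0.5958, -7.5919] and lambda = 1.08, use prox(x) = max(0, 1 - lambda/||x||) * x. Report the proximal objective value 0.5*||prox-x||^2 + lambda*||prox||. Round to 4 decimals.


Step 1: Compute ||x||.
||x|| = 8.0337
Step 2: Compute scaling factor.
scale = max(0, 1 - 1.08/8.0337) = 0.8656
Step 3: prox(x) = [0.92, -2.0149, -0.5157, -6.5713]
||prox(x)|| = 6.9537
Step 4: Proximal objective.
0.5*||prox-x||^2 = 0.5832
lambda*||prox|| = 7.51
Total = 8.0932


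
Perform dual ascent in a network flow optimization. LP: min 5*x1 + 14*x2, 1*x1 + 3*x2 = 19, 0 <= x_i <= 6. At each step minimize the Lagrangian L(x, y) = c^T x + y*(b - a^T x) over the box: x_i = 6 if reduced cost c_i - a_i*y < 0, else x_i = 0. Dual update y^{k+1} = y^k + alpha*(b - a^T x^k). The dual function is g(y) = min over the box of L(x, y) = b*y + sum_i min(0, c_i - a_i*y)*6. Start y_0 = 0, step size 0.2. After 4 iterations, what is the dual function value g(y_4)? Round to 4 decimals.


Dual ascent for LP: min 5*x1 + 14*x2, 1*x1 + 3*x2 = 19, 0 <= x_i <= 6
Step 1: y^k = 0.0, reduced costs: (5.0, 14.0)
  x^k = (0.0, 0.0), subgradient = b - a^T x = 19.0
  y^{k+1} = 0.0 + 0.2*19.0 = 3.8
Step 2: y^k = 3.8, reduced costs: (1.2, 2.6)
  x^k = (0.0, 0.0), subgradient = b - a^T x = 19.0
  y^{k+1} = 3.8 + 0.2*19.0 = 7.6
Step 3: y^k = 7.6, reduced costs: (-2.6, -8.8)
  x^k = (6.0, 6.0), subgradient = b - a^T x = -5.0
  y^{k+1} = 7.6 + 0.2*-5.0 = 6.6
Step 4: y^k = 6.6, reduced costs: (-1.6, -5.8)
  x^k = (6.0, 6.0), subgradient = b - a^T x = -5.0
  y^{k+1} = 6.6 + 0.2*-5.0 = 5.6
Dual objective at y_4 = 5.6: reduced costs (-0.6, -2.8), box minimizer x = (6.0, 6.0)
g(y_4) = b*y + (c1 - a1*y)*x1 + (c2 - a2*y)*x2 = 19*5.6 + (-0.6)*6.0 + (-2.8)*6.0 = 106.4 - 3.6 - 16.8 = 86.0


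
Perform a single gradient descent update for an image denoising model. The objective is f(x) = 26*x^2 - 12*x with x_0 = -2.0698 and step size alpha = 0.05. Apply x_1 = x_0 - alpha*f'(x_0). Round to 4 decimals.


We compute the gradient at x_0 and apply the update.
f'(x) = 52*x - 12
f'(-2.0698) = 52*-2.0698 - 12 = -119.6296
x_1 = -2.0698 - 0.05*-119.6296 = 3.9117


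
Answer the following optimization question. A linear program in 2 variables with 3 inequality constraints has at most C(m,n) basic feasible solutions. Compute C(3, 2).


Each vertex corresponds to some choice of n active constraints out of m, so the number of vertices is at most C(m, n) = m! / (n!(m-n)!).
m = 3, n = 2
Numerator: 3 * 2
Denominator: 2! = 2
C(3, 2) = 3


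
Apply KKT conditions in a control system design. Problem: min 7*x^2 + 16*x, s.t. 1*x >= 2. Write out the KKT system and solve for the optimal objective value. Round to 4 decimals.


Step 1: Try lambda = 0 (constraint inactive).
x_unc = -16/(2*7) = -1.1429
Check: 1*-1.1429 = -1.1429 < 2 -- violated!
Step 2: Constraint must be active: 1*x = 2
x* = 2/1 = 2.0
lambda = (2*7*2.0 + 16)/1 = 44.0
Step 3: Compute optimal value.
f(x*) = 7*2.0^2 + 16*2.0 = 60.0
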